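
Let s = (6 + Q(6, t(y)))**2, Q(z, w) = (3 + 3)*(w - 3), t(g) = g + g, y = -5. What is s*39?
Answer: 202176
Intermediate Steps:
t(g) = 2*g
Q(z, w) = -18 + 6*w (Q(z, w) = 6*(-3 + w) = -18 + 6*w)
s = 5184 (s = (6 + (-18 + 6*(2*(-5))))**2 = (6 + (-18 + 6*(-10)))**2 = (6 + (-18 - 60))**2 = (6 - 78)**2 = (-72)**2 = 5184)
s*39 = 5184*39 = 202176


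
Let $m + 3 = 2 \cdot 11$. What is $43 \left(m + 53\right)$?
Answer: $3096$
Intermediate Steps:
$m = 19$ ($m = -3 + 2 \cdot 11 = -3 + 22 = 19$)
$43 \left(m + 53\right) = 43 \left(19 + 53\right) = 43 \cdot 72 = 3096$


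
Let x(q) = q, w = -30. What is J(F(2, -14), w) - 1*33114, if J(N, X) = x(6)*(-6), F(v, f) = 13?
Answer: -33150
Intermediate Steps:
J(N, X) = -36 (J(N, X) = 6*(-6) = -36)
J(F(2, -14), w) - 1*33114 = -36 - 1*33114 = -36 - 33114 = -33150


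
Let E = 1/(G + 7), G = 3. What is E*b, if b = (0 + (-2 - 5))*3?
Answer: -21/10 ≈ -2.1000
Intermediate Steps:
E = 1/10 (E = 1/(3 + 7) = 1/10 ≈ 0.10000)
b = -21 (b = (0 - 7)*3 = -7*3 = -21)
E*b = (1/10)*(-21) = -21/10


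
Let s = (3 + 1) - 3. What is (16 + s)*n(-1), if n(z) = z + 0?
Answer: -17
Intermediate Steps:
s = 1 (s = 4 - 3 = 1)
n(z) = z
(16 + s)*n(-1) = (16 + 1)*(-1) = 17*(-1) = -17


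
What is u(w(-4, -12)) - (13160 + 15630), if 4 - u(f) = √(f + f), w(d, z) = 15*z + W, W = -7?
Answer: -28786 - I*√374 ≈ -28786.0 - 19.339*I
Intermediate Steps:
w(d, z) = -7 + 15*z (w(d, z) = 15*z - 7 = -7 + 15*z)
u(f) = 4 - √2*√f (u(f) = 4 - √(f + f) = 4 - √(2*f) = 4 - √2*√f)
u(w(-4, -12)) - (13160 + 15630) = (4 - √2*√(-7 + 15*(-12))) - (13160 + 15630) = (4 - √2*√(-7 - 180)) - 1*28790 = (4 - √2*√(-187)) - 28790 = (4 - √2*I*√187) - 28790 = (4 - I*√374) - 28790 = -28786 - I*√374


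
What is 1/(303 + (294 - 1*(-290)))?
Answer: 1/887 ≈ 0.0011274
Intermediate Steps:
1/(303 + (294 - 1*(-290))) = 1/(303 + (294 + 290)) = 1/(303 + 584) = 1/887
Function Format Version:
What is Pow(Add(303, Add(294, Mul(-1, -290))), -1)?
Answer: Rational(1, 887) ≈ 0.0011274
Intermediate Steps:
Pow(Add(303, Add(294, Mul(-1, -290))), -1) = Pow(Add(303, Add(294, 290)), -1) = Pow(Add(303, 584), -1) = Pow(887, -1) = Rational(1, 887)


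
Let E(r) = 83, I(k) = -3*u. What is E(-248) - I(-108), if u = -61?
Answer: -100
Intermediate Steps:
I(k) = 183 (I(k) = -3*(-61) = 183)
E(-248) - I(-108) = 83 - 1*183 = 83 - 183 = -100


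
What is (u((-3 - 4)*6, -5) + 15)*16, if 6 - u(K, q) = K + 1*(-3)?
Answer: 1056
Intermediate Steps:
u(K, q) = 9 - K (u(K, q) = 6 - (K + 1*(-3)) = 6 - (K - 3) = 6 - (-3 + K) = 6 + (3 - K) = 9 - K)
(u((-3 - 4)*6, -5) + 15)*16 = ((9 - (-3 - 4)*6) + 15)*16 = ((9 - (-7)*6) + 15)*16 = ((9 - 1*(-42)) + 15)*16 = ((9 + 42) + 15)*16 = (51 + 15)*16 = 66*16 = 1056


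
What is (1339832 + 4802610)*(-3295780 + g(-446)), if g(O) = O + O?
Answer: -20249616553024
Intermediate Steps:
g(O) = 2*O
(1339832 + 4802610)*(-3295780 + g(-446)) = (1339832 + 4802610)*(-3295780 + 2*(-446)) = 6142442*(-3295780 - 892) = 6142442*(-3296672) = -20249616553024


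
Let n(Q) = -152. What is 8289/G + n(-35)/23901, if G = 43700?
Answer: 191472989/1044473700 ≈ 0.18332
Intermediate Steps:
8289/G + n(-35)/23901 = 8289/43700 - 152/23901 = 191472989/1044473700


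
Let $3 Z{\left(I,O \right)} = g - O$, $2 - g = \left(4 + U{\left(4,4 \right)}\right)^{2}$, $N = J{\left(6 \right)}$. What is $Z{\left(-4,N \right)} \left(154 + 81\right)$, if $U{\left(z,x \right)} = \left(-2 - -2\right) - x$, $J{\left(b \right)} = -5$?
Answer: $\frac{1645}{3} \approx 548.33$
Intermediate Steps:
$N = -5$
$U{\left(z,x \right)} = - x$ ($U{\left(z,x \right)} = \left(-2 + 2\right) - x = 0 - x = - x$)
$g = 2$ ($g = 2 - \left(4 - 4\right)^{2} = 2 - 0^{2} = 2 - 0 = 2 + 0 = 2$)
$Z{\left(I,O \right)} = \frac{2}{3} - \frac{O}{3}$ ($Z{\left(I,O \right)} = \frac{2 - O}{3} = \frac{2}{3} - \frac{O}{3}$)
$Z{\left(-4,N \right)} \left(154 + 81\right) = \left(\frac{2}{3} - - \frac{5}{3}\right) \left(154 + 81\right) = \left(\frac{2}{3} + \frac{5}{3}\right) 235 = \frac{7}{3} \cdot 235 = \frac{1645}{3}$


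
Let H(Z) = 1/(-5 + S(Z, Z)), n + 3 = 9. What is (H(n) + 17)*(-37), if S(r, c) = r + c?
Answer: -4440/7 ≈ -634.29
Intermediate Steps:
S(r, c) = c + r
n = 6 (n = -3 + 9 = 6)
H(Z) = 1/(-5 + 2*Z) (H(Z) = 1/(-5 + (Z + Z)) = 1/(-5 + 2*Z))
(H(n) + 17)*(-37) = (1/(-5 + 2*6) + 17)*(-37) = (1/(-5 + 12) + 17)*(-37) = (1/7 + 17)*(-37) = (⅐ + 17)*(-37) = (120/7)*(-37) = -4440/7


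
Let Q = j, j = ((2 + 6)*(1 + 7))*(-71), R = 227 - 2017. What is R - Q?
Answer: 2754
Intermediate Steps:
R = -1790
j = -4544 (j = (8*8)*(-71) = 64*(-71) = -4544)
Q = -4544
R - Q = -1790 - 1*(-4544) = -1790 + 4544 = 2754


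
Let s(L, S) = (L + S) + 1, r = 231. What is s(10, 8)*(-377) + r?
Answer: -6932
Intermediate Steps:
s(L, S) = 1 + L + S
s(10, 8)*(-377) + r = (1 + 10 + 8)*(-377) + 231 = 19*(-377) + 231 = -7163 + 231 = -6932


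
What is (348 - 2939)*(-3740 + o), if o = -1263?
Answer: 12962773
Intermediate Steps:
(348 - 2939)*(-3740 + o) = (348 - 2939)*(-3740 - 1263) = -2591*(-5003) = 12962773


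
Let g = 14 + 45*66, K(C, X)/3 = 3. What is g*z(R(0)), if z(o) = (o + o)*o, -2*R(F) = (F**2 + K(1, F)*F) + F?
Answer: 0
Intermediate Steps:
K(C, X) = 9 (K(C, X) = 3*3 = 9)
R(F) = -5*F - F**2/2 (R(F) = -((F**2 + 9*F) + F)/2 = -(F**2 + 10*F)/2 = -5*F - F**2/2)
z(o) = 2*o**2 (z(o) = (2*o)*o = 2*o**2)
g = 2984 (g = 14 + 2970 = 2984)
g*z(R(0)) = 2984*(2*(-1/2*0*(10 + 0))**2) = 2984*(2*(-1/2*0*10)**2) = 2984*(2*0**2) = 2984*(2*0) = 2984*0 = 0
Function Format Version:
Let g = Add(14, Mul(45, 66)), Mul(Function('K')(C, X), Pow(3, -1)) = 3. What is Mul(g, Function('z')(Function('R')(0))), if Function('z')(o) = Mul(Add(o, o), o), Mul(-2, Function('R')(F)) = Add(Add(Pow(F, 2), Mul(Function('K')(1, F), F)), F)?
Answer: 0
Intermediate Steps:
Function('K')(C, X) = 9 (Function('K')(C, X) = Mul(3, 3) = 9)
Function('R')(F) = Add(Mul(-5, F), Mul(Rational(-1, 2), Pow(F, 2))) (Function('R')(F) = Mul(Rational(-1, 2), Add(Add(Pow(F, 2), Mul(9, F)), F)) = Mul(Rational(-1, 2), Add(Pow(F, 2), Mul(10, F))) = Add(Mul(-5, F), Mul(Rational(-1, 2), Pow(F, 2))))
Function('z')(o) = Mul(2, Pow(o, 2)) (Function('z')(o) = Mul(Mul(2, o), o) = Mul(2, Pow(o, 2)))
g = 2984 (g = Add(14, 2970) = 2984)
Mul(g, Function('z')(Function('R')(0))) = Mul(2984, Mul(2, Pow(Mul(Rational(-1, 2), 0, Add(10, 0)), 2))) = Mul(2984, Mul(2, Pow(Mul(Rational(-1, 2), 0, 10), 2))) = Mul(2984, Mul(2, Pow(0, 2))) = Mul(2984, Mul(2, 0)) = Mul(2984, 0) = 0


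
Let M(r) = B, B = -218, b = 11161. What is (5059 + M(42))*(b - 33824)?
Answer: -109711583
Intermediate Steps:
M(r) = -218
(5059 + M(42))*(b - 33824) = (5059 - 218)*(11161 - 33824) = 4841*(-22663) = -109711583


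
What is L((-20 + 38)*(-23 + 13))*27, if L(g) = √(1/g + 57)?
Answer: 9*√51295/10 ≈ 203.84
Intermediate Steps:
L(g) = √(57 + 1/g)
L((-20 + 38)*(-23 + 13))*27 = √(57 + 1/((-20 + 38)*(-23 + 13)))*27 = √(57 + 1/(18*(-10)))*27 = √(57 + 1/(-180))*27 = √(57 - 1/180)*27 = √(10259/180)*27 = (√51295/30)*27 = 9*√51295/10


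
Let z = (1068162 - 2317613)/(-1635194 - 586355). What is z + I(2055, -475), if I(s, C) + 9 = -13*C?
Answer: 13699320585/2221549 ≈ 6166.6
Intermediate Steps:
I(s, C) = -9 - 13*C
z = 1249451/2221549 (z = -1249451/(-2221549) = -1249451*(-1/2221549) = 1249451/2221549 ≈ 0.56242)
z + I(2055, -475) = 1249451/2221549 + (-9 - 13*(-475)) = 1249451/2221549 + (-9 + 6175) = 1249451/2221549 + 6166 = 13699320585/2221549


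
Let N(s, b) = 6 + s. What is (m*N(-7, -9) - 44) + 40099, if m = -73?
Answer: 40128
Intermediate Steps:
(m*N(-7, -9) - 44) + 40099 = (-73*(6 - 7) - 44) + 40099 = (-73*(-1) - 44) + 40099 = (73 - 44) + 40099 = 29 + 40099 = 40128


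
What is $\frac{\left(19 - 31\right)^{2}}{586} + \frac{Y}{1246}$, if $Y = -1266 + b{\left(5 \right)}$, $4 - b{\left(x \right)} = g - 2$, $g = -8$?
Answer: $- \frac{138562}{182539} \approx -0.75908$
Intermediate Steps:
$b{\left(x \right)} = 14$ ($b{\left(x \right)} = 4 - \left(-8 - 2\right) = 4 - -10 = 4 + 10 = 14$)
$Y = -1252$ ($Y = -1266 + 14 = -1252$)
$\frac{\left(19 - 31\right)^{2}}{586} + \frac{Y}{1246} = \frac{\left(19 - 31\right)^{2}}{586} - \frac{1252}{1246} = \left(-12\right)^{2} \cdot \frac{1}{586} - \frac{626}{623} = 144 \cdot \frac{1}{586} - \frac{626}{623} = \frac{72}{293} - \frac{626}{623} = - \frac{138562}{182539}$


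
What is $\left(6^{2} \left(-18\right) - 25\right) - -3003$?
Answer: $2330$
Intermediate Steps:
$\left(6^{2} \left(-18\right) - 25\right) - -3003 = \left(36 \left(-18\right) - 25\right) + 3003 = \left(-648 - 25\right) + 3003 = -673 + 3003 = 2330$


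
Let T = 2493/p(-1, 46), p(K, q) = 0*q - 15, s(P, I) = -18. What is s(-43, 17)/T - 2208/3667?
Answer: -501606/1015759 ≈ -0.49382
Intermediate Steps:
p(K, q) = -15 (p(K, q) = 0 - 15 = -15)
T = -831/5 (T = 2493/(-15) = 2493*(-1/15) = -831/5 ≈ -166.20)
s(-43, 17)/T - 2208/3667 = -18/(-831/5) - 2208/3667 = -18*(-5/831) - 2208*1/3667 = 30/277 - 2208/3667 = -501606/1015759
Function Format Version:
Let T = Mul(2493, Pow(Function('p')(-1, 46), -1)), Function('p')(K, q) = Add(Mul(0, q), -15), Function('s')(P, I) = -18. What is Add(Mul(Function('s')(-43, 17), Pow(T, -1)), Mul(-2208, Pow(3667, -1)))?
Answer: Rational(-501606, 1015759) ≈ -0.49382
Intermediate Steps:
Function('p')(K, q) = -15 (Function('p')(K, q) = Add(0, -15) = -15)
T = Rational(-831, 5) (T = Mul(2493, Pow(-15, -1)) = Mul(2493, Rational(-1, 15)) = Rational(-831, 5) ≈ -166.20)
Add(Mul(Function('s')(-43, 17), Pow(T, -1)), Mul(-2208, Pow(3667, -1))) = Add(Mul(-18, Pow(Rational(-831, 5), -1)), Mul(-2208, Pow(3667, -1))) = Add(Mul(-18, Rational(-5, 831)), Mul(-2208, Rational(1, 3667))) = Add(Rational(30, 277), Rational(-2208, 3667)) = Rational(-501606, 1015759)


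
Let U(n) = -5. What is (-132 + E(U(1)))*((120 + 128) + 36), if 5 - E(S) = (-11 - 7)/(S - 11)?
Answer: -72775/2 ≈ -36388.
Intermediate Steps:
E(S) = 5 + 18/(-11 + S) (E(S) = 5 - (-11 - 7)/(S - 11) = 5 - (-18)/(-11 + S) = 5 + 18/(-11 + S))
(-132 + E(U(1)))*((120 + 128) + 36) = (-132 + (-37 + 5*(-5))/(-11 - 5))*((120 + 128) + 36) = (-132 + (-37 - 25)/(-16))*(248 + 36) = (-132 - 1/16*(-62))*284 = (-132 + 31/8)*284 = -1025/8*284 = -72775/2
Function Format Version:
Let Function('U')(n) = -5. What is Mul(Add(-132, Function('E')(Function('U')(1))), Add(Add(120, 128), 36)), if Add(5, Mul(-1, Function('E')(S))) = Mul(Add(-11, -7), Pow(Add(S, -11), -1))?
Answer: Rational(-72775, 2) ≈ -36388.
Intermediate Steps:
Function('E')(S) = Add(5, Mul(18, Pow(Add(-11, S), -1))) (Function('E')(S) = Add(5, Mul(-1, Mul(Add(-11, -7), Pow(Add(S, -11), -1)))) = Add(5, Mul(-1, Mul(-18, Pow(Add(-11, S), -1)))) = Add(5, Mul(18, Pow(Add(-11, S), -1))))
Mul(Add(-132, Function('E')(Function('U')(1))), Add(Add(120, 128), 36)) = Mul(Add(-132, Mul(Pow(Add(-11, -5), -1), Add(-37, Mul(5, -5)))), Add(Add(120, 128), 36)) = Mul(Add(-132, Mul(Pow(-16, -1), Add(-37, -25))), Add(248, 36)) = Mul(Add(-132, Mul(Rational(-1, 16), -62)), 284) = Mul(Add(-132, Rational(31, 8)), 284) = Mul(Rational(-1025, 8), 284) = Rational(-72775, 2)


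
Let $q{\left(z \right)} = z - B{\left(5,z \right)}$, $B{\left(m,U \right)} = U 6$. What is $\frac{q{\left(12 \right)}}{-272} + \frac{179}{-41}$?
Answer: $- \frac{11557}{2788} \approx -4.1453$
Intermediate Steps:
$B{\left(m,U \right)} = 6 U$
$q{\left(z \right)} = - 5 z$ ($q{\left(z \right)} = z - 6 z = - 5 z$)
$\frac{q{\left(12 \right)}}{-272} + \frac{179}{-41} = \frac{\left(-5\right) 12}{-272} + \frac{179}{-41} = \left(-60\right) \left(- \frac{1}{272}\right) + 179 \left(- \frac{1}{41}\right) = \frac{15}{68} - \frac{179}{41} = - \frac{11557}{2788}$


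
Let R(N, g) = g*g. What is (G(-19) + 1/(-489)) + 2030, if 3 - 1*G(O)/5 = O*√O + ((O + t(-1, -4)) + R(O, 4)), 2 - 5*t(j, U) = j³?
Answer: 1005872/489 + 95*I*√19 ≈ 2057.0 + 414.1*I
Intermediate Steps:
R(N, g) = g²
t(j, U) = ⅖ - j³/5
G(O) = -68 - 5*O - 5*O^(3/2) (G(O) = 15 - 5*(O*√O + ((O + (⅖ - ⅕*(-1)³)) + 4²)) = 15 - 5*(O^(3/2) + ((O + (⅖ - ⅕*(-1))) + 16)) = 15 - 5*(O^(3/2) + ((O + (⅖ + ⅕)) + 16)) = 15 - 5*(O^(3/2) + ((O + ⅗) + 16)) = 15 - 5*(O^(3/2) + ((⅗ + O) + 16)) = 15 - 5*(O^(3/2) + (83/5 + O)) = 15 - 5*(83/5 + O + O^(3/2)) = 15 + (-83 - 5*O - 5*O^(3/2)) = -68 - 5*O - 5*O^(3/2))
(G(-19) + 1/(-489)) + 2030 = ((-68 - 5*(-19) - (-95)*I*√19) + 1/(-489)) + 2030 = ((-68 + 95 - (-95)*I*√19) - 1/489) + 2030 = ((-68 + 95 + 95*I*√19) - 1/489) + 2030 = ((27 + 95*I*√19) - 1/489) + 2030 = (13202/489 + 95*I*√19) + 2030 = 1005872/489 + 95*I*√19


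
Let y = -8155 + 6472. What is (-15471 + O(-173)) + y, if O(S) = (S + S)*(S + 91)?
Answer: 11218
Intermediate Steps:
y = -1683
O(S) = 2*S*(91 + S) (O(S) = (2*S)*(91 + S) = 2*S*(91 + S))
(-15471 + O(-173)) + y = (-15471 + 2*(-173)*(91 - 173)) - 1683 = (-15471 + 2*(-173)*(-82)) - 1683 = (-15471 + 28372) - 1683 = 12901 - 1683 = 11218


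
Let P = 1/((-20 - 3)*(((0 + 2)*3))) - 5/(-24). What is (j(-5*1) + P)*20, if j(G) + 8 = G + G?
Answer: -16375/46 ≈ -355.98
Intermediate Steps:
j(G) = -8 + 2*G (j(G) = -8 + (G + G) = -8 + 2*G)
P = 37/184 (P = 1/((-23)*((2*3))) - 5*(-1/24) = -1/23/6 + 5/24 = -1/23*1/6 + 5/24 = -1/138 + 5/24 = 37/184 ≈ 0.20109)
(j(-5*1) + P)*20 = ((-8 + 2*(-5*1)) + 37/184)*20 = ((-8 + 2*(-5)) + 37/184)*20 = ((-8 - 10) + 37/184)*20 = (-18 + 37/184)*20 = -3275/184*20 = -16375/46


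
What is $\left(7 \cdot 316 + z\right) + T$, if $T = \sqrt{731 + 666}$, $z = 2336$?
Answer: $4548 + \sqrt{1397} \approx 4585.4$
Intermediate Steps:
$T = \sqrt{1397} \approx 37.376$
$\left(7 \cdot 316 + z\right) + T = \left(7 \cdot 316 + 2336\right) + \sqrt{1397} = \left(2212 + 2336\right) + \sqrt{1397} = 4548 + \sqrt{1397}$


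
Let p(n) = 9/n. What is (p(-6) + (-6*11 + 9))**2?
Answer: 13689/4 ≈ 3422.3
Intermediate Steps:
(p(-6) + (-6*11 + 9))**2 = (9/(-6) + (-6*11 + 9))**2 = (9*(-1/6) + (-66 + 9))**2 = (-3/2 - 57)**2 = (-117/2)**2 = 13689/4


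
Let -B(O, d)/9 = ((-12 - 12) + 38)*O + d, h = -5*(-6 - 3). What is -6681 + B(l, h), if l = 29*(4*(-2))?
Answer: 22146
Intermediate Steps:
h = 45 (h = -5*(-9) = 45)
l = -232 (l = 29*(-8) = -232)
B(O, d) = -126*O - 9*d (B(O, d) = -9*(((-12 - 12) + 38)*O + d) = -9*((-24 + 38)*O + d) = -9*(14*O + d) = -9*(d + 14*O) = -126*O - 9*d)
-6681 + B(l, h) = -6681 + (-126*(-232) - 9*45) = -6681 + (29232 - 405) = -6681 + 28827 = 22146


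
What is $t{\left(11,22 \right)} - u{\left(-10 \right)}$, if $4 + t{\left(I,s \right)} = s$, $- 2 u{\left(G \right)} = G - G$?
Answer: $18$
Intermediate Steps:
$u{\left(G \right)} = 0$ ($u{\left(G \right)} = - \frac{G - G}{2} = \left(- \frac{1}{2}\right) 0 = 0$)
$t{\left(I,s \right)} = -4 + s$
$t{\left(11,22 \right)} - u{\left(-10 \right)} = \left(-4 + 22\right) - 0 = 18 + 0 = 18$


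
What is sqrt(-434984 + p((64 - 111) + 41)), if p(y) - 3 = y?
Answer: I*sqrt(434987) ≈ 659.54*I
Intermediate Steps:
p(y) = 3 + y
sqrt(-434984 + p((64 - 111) + 41)) = sqrt(-434984 + (3 + ((64 - 111) + 41))) = sqrt(-434984 + (3 + (-47 + 41))) = sqrt(-434984 + (3 - 6)) = sqrt(-434984 - 3) = sqrt(-434987) = I*sqrt(434987)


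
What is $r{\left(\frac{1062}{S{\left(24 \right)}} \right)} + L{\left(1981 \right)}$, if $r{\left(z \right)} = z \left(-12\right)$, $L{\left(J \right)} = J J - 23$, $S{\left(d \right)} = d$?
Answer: $3923807$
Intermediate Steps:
$L{\left(J \right)} = -23 + J^{2}$ ($L{\left(J \right)} = J^{2} - 23 = -23 + J^{2}$)
$r{\left(z \right)} = - 12 z$
$r{\left(\frac{1062}{S{\left(24 \right)}} \right)} + L{\left(1981 \right)} = - 12 \cdot \frac{1062}{24} - \left(23 - 1981^{2}\right) = - 12 \cdot 1062 \cdot \frac{1}{24} + \left(-23 + 3924361\right) = \left(-12\right) \frac{177}{4} + 3924338 = -531 + 3924338 = 3923807$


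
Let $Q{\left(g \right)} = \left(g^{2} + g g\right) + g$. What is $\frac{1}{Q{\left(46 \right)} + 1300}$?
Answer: $\frac{1}{5578} \approx 0.00017928$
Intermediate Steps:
$Q{\left(g \right)} = g + 2 g^{2}$ ($Q{\left(g \right)} = \left(g^{2} + g^{2}\right) + g = 2 g^{2} + g = g + 2 g^{2}$)
$\frac{1}{Q{\left(46 \right)} + 1300} = \frac{1}{46 \left(1 + 2 \cdot 46\right) + 1300} = \frac{1}{46 \left(1 + 92\right) + 1300} = \frac{1}{46 \cdot 93 + 1300} = \frac{1}{4278 + 1300} = \frac{1}{5578}$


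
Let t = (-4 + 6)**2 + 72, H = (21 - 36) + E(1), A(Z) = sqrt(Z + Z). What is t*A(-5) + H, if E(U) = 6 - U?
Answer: -10 + 76*I*sqrt(10) ≈ -10.0 + 240.33*I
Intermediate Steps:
A(Z) = sqrt(2)*sqrt(Z) (A(Z) = sqrt(2*Z) = sqrt(2)*sqrt(Z))
H = -10 (H = (21 - 36) + (6 - 1*1) = -15 + (6 - 1) = -15 + 5 = -10)
t = 76 (t = 2**2 + 72 = 4 + 72 = 76)
t*A(-5) + H = 76*(sqrt(2)*sqrt(-5)) - 10 = 76*(sqrt(2)*(I*sqrt(5))) - 10 = 76*(I*sqrt(10)) - 10 = 76*I*sqrt(10) - 10 = -10 + 76*I*sqrt(10)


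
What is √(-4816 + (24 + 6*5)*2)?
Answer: 2*I*√1177 ≈ 68.615*I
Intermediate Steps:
√(-4816 + (24 + 6*5)*2) = √(-4816 + (24 + 30)*2) = √(-4816 + 54*2) = √(-4816 + 108) = √(-4708) = 2*I*√1177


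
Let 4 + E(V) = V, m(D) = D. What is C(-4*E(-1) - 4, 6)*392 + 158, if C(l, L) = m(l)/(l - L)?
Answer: 3926/5 ≈ 785.20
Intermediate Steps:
E(V) = -4 + V
C(l, L) = l/(l - L)
C(-4*E(-1) - 4, 6)*392 + 158 = ((-4*(-4 - 1) - 4)/((-4*(-4 - 1) - 4) - 1*6))*392 + 158 = ((-4*(-5) - 4)/((-4*(-5) - 4) - 6))*392 + 158 = ((20 - 4)/((20 - 4) - 6))*392 + 158 = (16/(16 - 6))*392 + 158 = (16/10)*392 + 158 = (16*(⅒))*392 + 158 = (8/5)*392 + 158 = 3136/5 + 158 = 3926/5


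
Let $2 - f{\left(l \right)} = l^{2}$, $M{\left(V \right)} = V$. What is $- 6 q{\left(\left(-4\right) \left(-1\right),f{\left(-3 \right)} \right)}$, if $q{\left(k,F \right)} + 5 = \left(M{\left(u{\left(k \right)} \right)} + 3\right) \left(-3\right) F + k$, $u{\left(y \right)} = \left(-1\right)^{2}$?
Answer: $-498$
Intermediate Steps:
$u{\left(y \right)} = 1$
$f{\left(l \right)} = 2 - l^{2}$
$q{\left(k,F \right)} = -5 + k - 12 F$ ($q{\left(k,F \right)} = -5 + \left(\left(1 + 3\right) \left(-3\right) F + k\right) = -5 + \left(4 \left(-3\right) F + k\right) = -5 - \left(- k + 12 F\right) = -5 + k - 12 F$)
$- 6 q{\left(\left(-4\right) \left(-1\right),f{\left(-3 \right)} \right)} = - 6 \left(-5 - -4 - 12 \left(2 - \left(-3\right)^{2}\right)\right) = - 6 \left(-5 + 4 - 12 \left(2 - 9\right)\right) = - 6 \left(-5 + 4 - -84\right) = - 6 \left(-5 + 4 + 84\right) = \left(-6\right) 83 = -498$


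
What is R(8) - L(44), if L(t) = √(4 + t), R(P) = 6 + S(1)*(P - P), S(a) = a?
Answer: 6 - 4*√3 ≈ -0.92820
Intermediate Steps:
R(P) = 6 (R(P) = 6 + 1*(P - P) = 6 + 1*0 = 6 + 0 = 6)
R(8) - L(44) = 6 - √(4 + 44) = 6 - √48 = 6 - 4*√3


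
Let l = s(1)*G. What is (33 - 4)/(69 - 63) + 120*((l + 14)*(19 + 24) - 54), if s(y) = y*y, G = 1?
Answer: 425549/6 ≈ 70925.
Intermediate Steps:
s(y) = y²
l = 1 (l = 1²*1 = 1*1 = 1)
(33 - 4)/(69 - 63) + 120*((l + 14)*(19 + 24) - 54) = (33 - 4)/(69 - 63) + 120*((1 + 14)*(19 + 24) - 54) = 29/6 + 120*(15*43 - 54) = 29*(⅙) + 120*(645 - 54) = 29/6 + 120*591 = 29/6 + 70920 = 425549/6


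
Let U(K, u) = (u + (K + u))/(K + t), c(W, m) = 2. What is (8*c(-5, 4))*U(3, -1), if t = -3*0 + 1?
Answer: 4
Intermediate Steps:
t = 1 (t = 0 + 1 = 1)
U(K, u) = (K + 2*u)/(1 + K) (U(K, u) = (u + (K + u))/(K + 1) = (K + 2*u)/(1 + K))
(8*c(-5, 4))*U(3, -1) = (8*2)*((3 + 2*(-1))/(1 + 3)) = 16*((3 - 2)/4) = 16*((¼)*1) = 16*(¼) = 4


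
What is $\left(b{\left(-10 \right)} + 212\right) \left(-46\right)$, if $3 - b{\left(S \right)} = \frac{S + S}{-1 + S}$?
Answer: $- \frac{107870}{11} \approx -9806.4$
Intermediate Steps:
$b{\left(S \right)} = 3 - \frac{2 S}{-1 + S}$ ($b{\left(S \right)} = 3 - \frac{S + S}{-1 + S} = 3 - \frac{2 S}{-1 + S}$)
$\left(b{\left(-10 \right)} + 212\right) \left(-46\right) = \left(\frac{-3 - 10}{-1 - 10} + 212\right) \left(-46\right) = \left(\frac{1}{-11} \left(-13\right) + 212\right) \left(-46\right) = \left(\left(- \frac{1}{11}\right) \left(-13\right) + 212\right) \left(-46\right) = \left(\frac{13}{11} + 212\right) \left(-46\right) = \frac{2345}{11} \left(-46\right) = - \frac{107870}{11}$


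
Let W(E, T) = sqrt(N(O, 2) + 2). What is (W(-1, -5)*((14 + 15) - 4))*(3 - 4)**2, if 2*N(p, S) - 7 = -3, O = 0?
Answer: 50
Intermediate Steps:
N(p, S) = 2 (N(p, S) = 7/2 + (1/2)*(-3) = 7/2 - 3/2 = 2)
W(E, T) = 2 (W(E, T) = sqrt(2 + 2) = sqrt(4) = 2)
(W(-1, -5)*((14 + 15) - 4))*(3 - 4)**2 = (2*((14 + 15) - 4))*(3 - 4)**2 = (2*(29 - 4))*(-1)**2 = (2*25)*1 = 50*1 = 50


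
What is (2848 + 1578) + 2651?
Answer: 7077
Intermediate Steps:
(2848 + 1578) + 2651 = 4426 + 2651 = 7077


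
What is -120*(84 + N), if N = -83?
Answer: -120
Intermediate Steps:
-120*(84 + N) = -120*(84 - 83) = -120*1 = -120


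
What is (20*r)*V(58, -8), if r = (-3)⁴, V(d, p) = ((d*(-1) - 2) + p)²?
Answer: 7490880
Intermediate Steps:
V(d, p) = (-2 + p - d)² (V(d, p) = ((-d - 2) + p)² = ((-2 - d) + p)² = (-2 + p - d)²)
r = 81
(20*r)*V(58, -8) = (20*81)*(2 + 58 - 1*(-8))² = 1620*(2 + 58 + 8)² = 1620*68² = 1620*4624 = 7490880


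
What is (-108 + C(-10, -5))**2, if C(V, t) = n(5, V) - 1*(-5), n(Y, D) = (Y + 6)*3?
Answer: 4900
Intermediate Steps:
n(Y, D) = 18 + 3*Y (n(Y, D) = (6 + Y)*3 = 18 + 3*Y)
C(V, t) = 38 (C(V, t) = (18 + 3*5) - 1*(-5) = (18 + 15) + 5 = 33 + 5 = 38)
(-108 + C(-10, -5))**2 = (-108 + 38)**2 = (-70)**2 = 4900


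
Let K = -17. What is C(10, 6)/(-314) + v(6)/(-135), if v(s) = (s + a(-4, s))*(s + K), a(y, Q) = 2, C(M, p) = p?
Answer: 13411/21195 ≈ 0.63274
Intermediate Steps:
v(s) = (-17 + s)*(2 + s) (v(s) = (s + 2)*(s - 17) = (2 + s)*(-17 + s) = (-17 + s)*(2 + s))
C(10, 6)/(-314) + v(6)/(-135) = 6/(-314) + (-34 + 6² - 15*6)/(-135) = 6*(-1/314) + (-34 + 36 - 90)*(-1/135) = -3/157 - 88*(-1/135) = -3/157 + 88/135 = 13411/21195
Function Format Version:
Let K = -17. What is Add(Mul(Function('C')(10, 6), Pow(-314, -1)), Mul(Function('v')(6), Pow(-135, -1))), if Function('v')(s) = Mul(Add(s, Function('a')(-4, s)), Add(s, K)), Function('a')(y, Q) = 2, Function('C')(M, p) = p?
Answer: Rational(13411, 21195) ≈ 0.63274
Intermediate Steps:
Function('v')(s) = Mul(Add(-17, s), Add(2, s)) (Function('v')(s) = Mul(Add(s, 2), Add(s, -17)) = Mul(Add(2, s), Add(-17, s)) = Mul(Add(-17, s), Add(2, s)))
Add(Mul(Function('C')(10, 6), Pow(-314, -1)), Mul(Function('v')(6), Pow(-135, -1))) = Add(Mul(6, Pow(-314, -1)), Mul(Add(-34, Pow(6, 2), Mul(-15, 6)), Pow(-135, -1))) = Add(Mul(6, Rational(-1, 314)), Mul(Add(-34, 36, -90), Rational(-1, 135))) = Add(Rational(-3, 157), Mul(-88, Rational(-1, 135))) = Add(Rational(-3, 157), Rational(88, 135)) = Rational(13411, 21195)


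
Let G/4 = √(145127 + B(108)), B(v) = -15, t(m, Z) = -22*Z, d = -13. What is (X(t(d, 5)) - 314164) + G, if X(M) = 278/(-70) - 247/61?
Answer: -670757264/2135 + 8*√36278 ≈ -3.1265e+5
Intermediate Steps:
X(M) = -17124/2135 (X(M) = 278*(-1/70) - 247*1/61 = -139/35 - 247/61 = -17124/2135)
G = 8*√36278 (G = 4*√(145127 - 15) = 4*√145112 = 4*(2*√36278) = 8*√36278 ≈ 1523.7)
(X(t(d, 5)) - 314164) + G = (-17124/2135 - 314164) + 8*√36278 = -670757264/2135 + 8*√36278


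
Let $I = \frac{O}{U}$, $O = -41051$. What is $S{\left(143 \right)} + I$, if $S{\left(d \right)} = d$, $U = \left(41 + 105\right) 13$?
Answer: $\frac{230363}{1898} \approx 121.37$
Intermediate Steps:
$U = 1898$ ($U = 146 \cdot 13 = 1898$)
$I = - \frac{41051}{1898} \approx -21.629$
$S{\left(143 \right)} + I = 143 - \frac{41051}{1898} = \frac{230363}{1898}$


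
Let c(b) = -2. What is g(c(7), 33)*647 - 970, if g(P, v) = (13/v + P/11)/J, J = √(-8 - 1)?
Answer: -970 - 4529*I/99 ≈ -970.0 - 45.747*I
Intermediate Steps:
J = 3*I (J = √(-9) = 3*I ≈ 3.0*I)
g(P, v) = -I*(13/v + P/11)/3 (g(P, v) = (13/v + P/11)/((3*I)) = (13/v + P*(1/11))*(-I/3) = (13/v + P/11)*(-I/3) = -I*(13/v + P/11)/3)
g(c(7), 33)*647 - 970 = ((1/33)*I*(-143 - 1*(-2)*33)/33)*647 - 970 = ((1/33)*I*(1/33)*(-143 + 66))*647 - 970 = ((1/33)*I*(1/33)*(-77))*647 - 970 = -7*I/99*647 - 970 = -4529*I/99 - 970 = -970 - 4529*I/99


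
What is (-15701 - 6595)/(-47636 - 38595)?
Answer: 22296/86231 ≈ 0.25856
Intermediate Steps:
(-15701 - 6595)/(-47636 - 38595) = -22296/(-86231) = -22296*(-1/86231) = 22296/86231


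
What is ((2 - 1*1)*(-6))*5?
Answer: -30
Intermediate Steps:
((2 - 1*1)*(-6))*5 = ((2 - 1)*(-6))*5 = (1*(-6))*5 = -6*5 = -30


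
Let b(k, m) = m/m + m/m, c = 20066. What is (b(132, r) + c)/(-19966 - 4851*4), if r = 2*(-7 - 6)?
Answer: -10034/19685 ≈ -0.50973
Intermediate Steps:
r = -26 (r = 2*(-13) = -26)
b(k, m) = 2 (b(k, m) = 1 + 1 = 2)
(b(132, r) + c)/(-19966 - 4851*4) = (2 + 20066)/(-19966 - 4851*4) = 20068/(-19966 - 19404) = 20068/(-39370) = 20068*(-1/39370) = -10034/19685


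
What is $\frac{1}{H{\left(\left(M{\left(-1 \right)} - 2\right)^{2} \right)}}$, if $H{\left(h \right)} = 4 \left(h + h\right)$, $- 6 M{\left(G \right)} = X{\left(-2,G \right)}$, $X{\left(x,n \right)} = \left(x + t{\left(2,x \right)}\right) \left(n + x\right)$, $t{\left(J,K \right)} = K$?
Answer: $\frac{1}{128} \approx 0.0078125$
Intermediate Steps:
$X{\left(x,n \right)} = 2 x \left(n + x\right)$ ($X{\left(x,n \right)} = \left(x + x\right) \left(n + x\right) = 2 x \left(n + x\right)$)
$M{\left(G \right)} = - \frac{4}{3} + \frac{2 G}{3}$ ($M{\left(G \right)} = - \frac{2 \left(-2\right) \left(G - 2\right)}{6} = - \frac{2 \left(-2\right) \left(-2 + G\right)}{6} = - \frac{8 - 4 G}{6} = - \frac{4}{3} + \frac{2 G}{3}$)
$H{\left(h \right)} = 8 h$ ($H{\left(h \right)} = 4 \cdot 2 h = 8 h$)
$\frac{1}{H{\left(\left(M{\left(-1 \right)} - 2\right)^{2} \right)}} = \frac{1}{8 \left(\left(- \frac{4}{3} + \frac{2}{3} \left(-1\right)\right) - 2\right)^{2}} = \frac{1}{8 \left(\left(- \frac{4}{3} - \frac{2}{3}\right) - 2\right)^{2}} = \frac{1}{8 \left(-2 - 2\right)^{2}} = \frac{1}{8 \left(-4\right)^{2}} = \frac{1}{8 \cdot 16} = \frac{1}{128}$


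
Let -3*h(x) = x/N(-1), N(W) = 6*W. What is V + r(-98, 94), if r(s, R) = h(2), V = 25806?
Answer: 232255/9 ≈ 25806.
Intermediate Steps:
h(x) = x/18 (h(x) = -x/(3*(6*(-1))) = -x/(3*(-6)) = -x*(-1)/(3*6) = -(-1)*x/18 = x/18)
r(s, R) = 1/9 (r(s, R) = (1/18)*2 = 1/9)
V + r(-98, 94) = 25806 + 1/9 = 232255/9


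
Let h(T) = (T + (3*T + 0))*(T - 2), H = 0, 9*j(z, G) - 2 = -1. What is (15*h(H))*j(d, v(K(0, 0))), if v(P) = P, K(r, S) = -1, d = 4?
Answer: 0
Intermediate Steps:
j(z, G) = ⅑ (j(z, G) = 2/9 + (⅑)*(-1) = 2/9 - ⅑ = ⅑)
h(T) = 4*T*(-2 + T) (h(T) = (T + 3*T)*(-2 + T) = (4*T)*(-2 + T) = 4*T*(-2 + T))
(15*h(H))*j(d, v(K(0, 0))) = (15*(4*0*(-2 + 0)))*(⅑) = (15*(4*0*(-2)))*(⅑) = (15*0)*(⅑) = 0*(⅑) = 0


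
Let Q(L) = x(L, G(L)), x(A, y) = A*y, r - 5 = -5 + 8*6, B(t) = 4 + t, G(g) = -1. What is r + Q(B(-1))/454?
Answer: 21789/454 ≈ 47.993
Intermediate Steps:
r = 48 (r = 5 + (-5 + 8*6) = 5 + (-5 + 48) = 5 + 43 = 48)
Q(L) = -L (Q(L) = L*(-1) = -L)
r + Q(B(-1))/454 = 48 - (4 - 1)/454 = 48 - 1*3*(1/454) = 48 - 3*1/454 = 48 - 3/454 = 21789/454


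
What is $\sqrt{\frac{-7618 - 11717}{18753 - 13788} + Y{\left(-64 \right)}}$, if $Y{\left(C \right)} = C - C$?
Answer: $\frac{i \sqrt{426659}}{331} \approx 1.9734 i$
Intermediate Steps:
$Y{\left(C \right)} = 0$
$\sqrt{\frac{-7618 - 11717}{18753 - 13788} + Y{\left(-64 \right)}} = \sqrt{\frac{-7618 - 11717}{18753 - 13788} + 0} = \sqrt{- \frac{19335}{4965} + 0} = \sqrt{\left(-19335\right) \frac{1}{4965} + 0} = \sqrt{- \frac{1289}{331} + 0} = \sqrt{- \frac{1289}{331}} = \frac{i \sqrt{426659}}{331}$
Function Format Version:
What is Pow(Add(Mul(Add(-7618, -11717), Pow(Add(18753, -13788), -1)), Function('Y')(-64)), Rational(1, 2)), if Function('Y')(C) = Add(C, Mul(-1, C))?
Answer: Mul(Rational(1, 331), I, Pow(426659, Rational(1, 2))) ≈ Mul(1.9734, I)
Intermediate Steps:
Function('Y')(C) = 0
Pow(Add(Mul(Add(-7618, -11717), Pow(Add(18753, -13788), -1)), Function('Y')(-64)), Rational(1, 2)) = Pow(Add(Mul(Add(-7618, -11717), Pow(Add(18753, -13788), -1)), 0), Rational(1, 2)) = Pow(Add(Mul(-19335, Pow(4965, -1)), 0), Rational(1, 2)) = Pow(Add(Mul(-19335, Rational(1, 4965)), 0), Rational(1, 2)) = Pow(Add(Rational(-1289, 331), 0), Rational(1, 2)) = Pow(Rational(-1289, 331), Rational(1, 2)) = Mul(Rational(1, 331), I, Pow(426659, Rational(1, 2)))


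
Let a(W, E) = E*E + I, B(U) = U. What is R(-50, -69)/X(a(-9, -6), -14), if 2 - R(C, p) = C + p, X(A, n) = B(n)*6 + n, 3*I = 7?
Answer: -121/98 ≈ -1.2347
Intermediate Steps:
I = 7/3 (I = (⅓)*7 = 7/3 ≈ 2.3333)
a(W, E) = 7/3 + E² (a(W, E) = E*E + 7/3 = E² + 7/3 = 7/3 + E²)
X(A, n) = 7*n (X(A, n) = n*6 + n = 6*n + n = 7*n)
R(C, p) = 2 - C - p (R(C, p) = 2 - (C + p) = 2 + (-C - p) = 2 - C - p)
R(-50, -69)/X(a(-9, -6), -14) = (2 - 1*(-50) - 1*(-69))/((7*(-14))) = (2 + 50 + 69)/(-98) = 121*(-1/98) = -121/98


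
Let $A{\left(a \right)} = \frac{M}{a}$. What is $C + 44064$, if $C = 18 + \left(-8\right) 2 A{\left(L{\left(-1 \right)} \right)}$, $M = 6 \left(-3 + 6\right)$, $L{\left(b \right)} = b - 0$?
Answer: $44370$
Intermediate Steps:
$L{\left(b \right)} = b$ ($L{\left(b \right)} = b + 0 = b$)
$M = 18$ ($M = 6 \cdot 3 = 18$)
$A{\left(a \right)} = \frac{18}{a}$
$C = 306$ ($C = 18 + \left(-8\right) 2 \frac{18}{-1} = 18 - 16 \cdot 18 \left(-1\right) = 18 - -288 = 18 + 288 = 306$)
$C + 44064 = 306 + 44064 = 44370$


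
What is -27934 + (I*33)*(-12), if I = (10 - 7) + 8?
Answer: -32290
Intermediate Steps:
I = 11 (I = 3 + 8 = 11)
-27934 + (I*33)*(-12) = -27934 + (11*33)*(-12) = -27934 + 363*(-12) = -27934 - 4356 = -32290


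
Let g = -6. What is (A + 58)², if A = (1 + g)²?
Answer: 6889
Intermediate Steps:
A = 25 (A = (1 - 6)² = (-5)² = 25)
(A + 58)² = (25 + 58)² = 83² = 6889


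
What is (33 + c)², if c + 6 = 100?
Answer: 16129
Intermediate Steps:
c = 94 (c = -6 + 100 = 94)
(33 + c)² = (33 + 94)² = 127² = 16129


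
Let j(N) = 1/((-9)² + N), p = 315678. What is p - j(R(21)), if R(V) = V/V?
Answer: 25885595/82 ≈ 3.1568e+5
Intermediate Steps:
R(V) = 1
j(N) = 1/(81 + N)
p - j(R(21)) = 315678 - 1/(81 + 1) = 315678 - 1/82 = 25885595/82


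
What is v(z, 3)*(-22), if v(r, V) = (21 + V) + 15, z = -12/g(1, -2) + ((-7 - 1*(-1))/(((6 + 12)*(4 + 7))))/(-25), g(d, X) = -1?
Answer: -858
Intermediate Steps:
z = 9901/825 (z = -12/(-1) + ((-7 - 1*(-1))/(((6 + 12)*(4 + 7))))/(-25) = -12*(-1) + ((-7 + 1)/((18*11)))*(-1/25) = 12 - 6/198*(-1/25) = 12 - 6*1/198*(-1/25) = 12 - 1/33*(-1/25) = 12 + 1/825 = 9901/825 ≈ 12.001)
v(r, V) = 36 + V
v(z, 3)*(-22) = (36 + 3)*(-22) = 39*(-22) = -858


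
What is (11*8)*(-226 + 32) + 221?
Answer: -16851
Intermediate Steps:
(11*8)*(-226 + 32) + 221 = 88*(-194) + 221 = -17072 + 221 = -16851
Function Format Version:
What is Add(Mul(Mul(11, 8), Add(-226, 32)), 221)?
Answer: -16851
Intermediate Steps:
Add(Mul(Mul(11, 8), Add(-226, 32)), 221) = Add(Mul(88, -194), 221) = Add(-17072, 221) = -16851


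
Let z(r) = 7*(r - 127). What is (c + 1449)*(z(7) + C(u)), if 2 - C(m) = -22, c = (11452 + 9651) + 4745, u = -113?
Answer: -22274352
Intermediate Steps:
c = 25848 (c = 21103 + 4745 = 25848)
C(m) = 24 (C(m) = 2 - 1*(-22) = 2 + 22 = 24)
z(r) = -889 + 7*r (z(r) = 7*(-127 + r) = -889 + 7*r)
(c + 1449)*(z(7) + C(u)) = (25848 + 1449)*((-889 + 7*7) + 24) = 27297*((-889 + 49) + 24) = 27297*(-840 + 24) = 27297*(-816) = -22274352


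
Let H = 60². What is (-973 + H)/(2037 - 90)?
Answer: 2627/1947 ≈ 1.3493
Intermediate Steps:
H = 3600
(-973 + H)/(2037 - 90) = (-973 + 3600)/(2037 - 90) = 2627/1947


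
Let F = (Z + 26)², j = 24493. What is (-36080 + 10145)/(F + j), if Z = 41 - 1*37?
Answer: -25935/25393 ≈ -1.0213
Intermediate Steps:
Z = 4 (Z = 41 - 37 = 4)
F = 900 (F = (4 + 26)² = 30² = 900)
(-36080 + 10145)/(F + j) = (-36080 + 10145)/(900 + 24493) = -25935/25393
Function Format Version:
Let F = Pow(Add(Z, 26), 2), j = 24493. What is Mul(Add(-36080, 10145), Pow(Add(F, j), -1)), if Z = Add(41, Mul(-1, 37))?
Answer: Rational(-25935, 25393) ≈ -1.0213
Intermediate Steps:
Z = 4 (Z = Add(41, -37) = 4)
F = 900 (F = Pow(Add(4, 26), 2) = Pow(30, 2) = 900)
Mul(Add(-36080, 10145), Pow(Add(F, j), -1)) = Mul(Add(-36080, 10145), Pow(Add(900, 24493), -1)) = Mul(-25935, Pow(25393, -1)) = Mul(-25935, Rational(1, 25393)) = Rational(-25935, 25393)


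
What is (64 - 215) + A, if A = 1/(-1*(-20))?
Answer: -3019/20 ≈ -150.95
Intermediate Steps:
A = 1/20 ≈ 0.050000
(64 - 215) + A = (64 - 215) + 1/20 = -151 + 1/20 = -3019/20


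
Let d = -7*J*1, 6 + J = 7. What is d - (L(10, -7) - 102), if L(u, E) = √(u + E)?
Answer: 95 - √3 ≈ 93.268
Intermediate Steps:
L(u, E) = √(E + u)
J = 1 (J = -6 + 7 = 1)
d = -7 (d = -7*1*1 = -7*1 = -7)
d - (L(10, -7) - 102) = -7 - (√(-7 + 10) - 102) = -7 - (√3 - 102) = -7 - (-102 + √3) = -7 + (102 - √3) = 95 - √3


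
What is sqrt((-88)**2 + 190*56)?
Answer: 4*sqrt(1149) ≈ 135.59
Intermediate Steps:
sqrt((-88)**2 + 190*56) = sqrt(7744 + 10640) = sqrt(18384) = 4*sqrt(1149)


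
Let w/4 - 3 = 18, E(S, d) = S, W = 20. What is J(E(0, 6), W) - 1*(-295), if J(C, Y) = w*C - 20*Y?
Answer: -105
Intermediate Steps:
w = 84 (w = 12 + 4*18 = 12 + 72 = 84)
J(C, Y) = -20*Y + 84*C (J(C, Y) = 84*C - 20*Y = -20*Y + 84*C)
J(E(0, 6), W) - 1*(-295) = (-20*20 + 84*0) - 1*(-295) = (-400 + 0) + 295 = -400 + 295 = -105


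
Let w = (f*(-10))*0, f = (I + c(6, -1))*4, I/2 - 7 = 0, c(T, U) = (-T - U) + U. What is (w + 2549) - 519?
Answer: 2030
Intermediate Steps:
c(T, U) = -T
I = 14 (I = 14 + 2*0 = 14 + 0 = 14)
f = 32 (f = (14 - 1*6)*4 = (14 - 6)*4 = 8*4 = 32)
w = 0 (w = (32*(-10))*0 = -320*0 = 0)
(w + 2549) - 519 = (0 + 2549) - 519 = 2549 - 519 = 2030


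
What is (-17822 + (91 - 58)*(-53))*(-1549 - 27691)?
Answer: 572256040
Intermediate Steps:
(-17822 + (91 - 58)*(-53))*(-1549 - 27691) = (-17822 + 33*(-53))*(-29240) = (-17822 - 1749)*(-29240) = -19571*(-29240) = 572256040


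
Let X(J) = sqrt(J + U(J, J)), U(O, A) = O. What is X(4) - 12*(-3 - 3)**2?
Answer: -432 + 2*sqrt(2) ≈ -429.17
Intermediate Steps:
X(J) = sqrt(2)*sqrt(J) (X(J) = sqrt(J + J) = sqrt(2*J) = sqrt(2)*sqrt(J))
X(4) - 12*(-3 - 3)**2 = sqrt(2)*sqrt(4) - 12*(-3 - 3)**2 = sqrt(2)*2 - 12*(-6)**2 = 2*sqrt(2) - 12*36 = 2*sqrt(2) - 432 = -432 + 2*sqrt(2)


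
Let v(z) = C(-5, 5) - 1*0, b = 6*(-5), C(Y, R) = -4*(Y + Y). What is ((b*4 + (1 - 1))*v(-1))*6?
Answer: -28800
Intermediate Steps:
C(Y, R) = -8*Y
b = -30
v(z) = 40 (v(z) = -8*(-5) - 1*0 = 40 + 0 = 40)
((b*4 + (1 - 1))*v(-1))*6 = ((-30*4 + (1 - 1))*40)*6 = ((-120 + 0)*40)*6 = -120*40*6 = -4800*6 = -28800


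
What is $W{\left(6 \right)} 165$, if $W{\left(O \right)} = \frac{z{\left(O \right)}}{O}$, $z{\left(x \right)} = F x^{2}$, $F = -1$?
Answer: $-990$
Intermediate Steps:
$z{\left(x \right)} = - x^{2}$
$W{\left(O \right)} = - O$ ($W{\left(O \right)} = \frac{\left(-1\right) O^{2}}{O} = - O$)
$W{\left(6 \right)} 165 = \left(-1\right) 6 \cdot 165 = \left(-6\right) 165 = -990$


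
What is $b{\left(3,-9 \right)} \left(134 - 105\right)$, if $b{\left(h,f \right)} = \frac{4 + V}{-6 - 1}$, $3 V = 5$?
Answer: $- \frac{493}{21} \approx -23.476$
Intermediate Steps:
$V = \frac{5}{3}$ ($V = \frac{1}{3} \cdot 5 = \frac{5}{3} \approx 1.6667$)
$b{\left(h,f \right)} = - \frac{17}{21}$ ($b{\left(h,f \right)} = \frac{4 + \frac{5}{3}}{-6 - 1} = \frac{17}{3 \left(-7\right)} = \frac{17}{3} \left(- \frac{1}{7}\right) = - \frac{17}{21}$)
$b{\left(3,-9 \right)} \left(134 - 105\right) = - \frac{17 \left(134 - 105\right)}{21} = \left(- \frac{17}{21}\right) 29 = - \frac{493}{21}$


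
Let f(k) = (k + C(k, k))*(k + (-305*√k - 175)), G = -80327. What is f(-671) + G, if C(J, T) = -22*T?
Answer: -12001313 - 4297755*I*√671 ≈ -1.2001e+7 - 1.1133e+8*I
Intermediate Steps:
f(k) = -21*k*(-175 + k - 305*√k) (f(k) = (k - 22*k)*(k + (-305*√k - 175)) = (-21*k)*(k + (-175 - 305*√k)) = (-21*k)*(-175 + k - 305*√k) = -21*k*(-175 + k - 305*√k))
f(-671) + G = (-21*(-671)² + 3675*(-671) + 6405*(-671)^(3/2)) - 80327 = (-21*450241 - 2465925 + 6405*(-671*I*√671)) - 80327 = (-9455061 - 2465925 - 4297755*I*√671) - 80327 = (-11920986 - 4297755*I*√671) - 80327 = -12001313 - 4297755*I*√671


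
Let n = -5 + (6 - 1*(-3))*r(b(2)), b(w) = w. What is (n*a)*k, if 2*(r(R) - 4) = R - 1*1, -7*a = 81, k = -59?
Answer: 339309/14 ≈ 24236.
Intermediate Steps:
a = -81/7 (a = -1/7*81 = -81/7 ≈ -11.571)
r(R) = 7/2 + R/2 (r(R) = 4 + (R - 1*1)/2 = 4 + (R - 1)/2 = 4 + (-1 + R)/2 = 4 + (-1/2 + R/2) = 7/2 + R/2)
n = 71/2 (n = -5 + (6 - 1*(-3))*(7/2 + (1/2)*2) = -5 + (6 + 3)*(7/2 + 1) = -5 + 9*(9/2) = -5 + 81/2 = 71/2 ≈ 35.500)
(n*a)*k = ((71/2)*(-81/7))*(-59) = -5751/14*(-59) = 339309/14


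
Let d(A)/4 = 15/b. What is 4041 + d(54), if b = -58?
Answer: 117159/29 ≈ 4040.0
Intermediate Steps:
d(A) = -30/29 (d(A) = 4*(15/(-58)) = 4*(15*(-1/58)) = 4*(-15/58) = -30/29)
4041 + d(54) = 4041 - 30/29 = 117159/29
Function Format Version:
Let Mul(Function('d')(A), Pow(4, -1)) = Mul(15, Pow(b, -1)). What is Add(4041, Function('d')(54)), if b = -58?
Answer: Rational(117159, 29) ≈ 4040.0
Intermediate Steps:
Function('d')(A) = Rational(-30, 29) (Function('d')(A) = Mul(4, Mul(15, Pow(-58, -1))) = Mul(4, Mul(15, Rational(-1, 58))) = Mul(4, Rational(-15, 58)) = Rational(-30, 29))
Add(4041, Function('d')(54)) = Add(4041, Rational(-30, 29)) = Rational(117159, 29)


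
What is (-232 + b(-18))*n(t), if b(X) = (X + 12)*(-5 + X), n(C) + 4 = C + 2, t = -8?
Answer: 940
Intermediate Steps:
n(C) = -2 + C (n(C) = -4 + (C + 2) = -4 + (2 + C) = -2 + C)
b(X) = (-5 + X)*(12 + X) (b(X) = (12 + X)*(-5 + X) = (-5 + X)*(12 + X))
(-232 + b(-18))*n(t) = (-232 + (-60 + (-18)² + 7*(-18)))*(-2 - 8) = (-232 + (-60 + 324 - 126))*(-10) = (-232 + 138)*(-10) = -94*(-10) = 940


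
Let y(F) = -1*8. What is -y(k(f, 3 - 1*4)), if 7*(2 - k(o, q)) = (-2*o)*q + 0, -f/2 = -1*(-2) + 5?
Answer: 8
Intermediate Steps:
f = -14 (f = -2*(-1*(-2) + 5) = -2*(2 + 5) = -2*7 = -14)
k(o, q) = 2 + 2*o*q/7 (k(o, q) = 2 - ((-2*o)*q + 0)/7 = 2 - (-2*o*q + 0)/7 = 2 - (-2)*o*q/7 = 2 + 2*o*q/7)
y(F) = -8
-y(k(f, 3 - 1*4)) = -1*(-8) = 8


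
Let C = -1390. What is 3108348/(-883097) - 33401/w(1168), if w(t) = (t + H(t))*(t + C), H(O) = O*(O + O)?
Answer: -1883550912106799/535134485566944 ≈ -3.5198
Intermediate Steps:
H(O) = 2*O² (H(O) = O*(2*O) = 2*O²)
w(t) = (-1390 + t)*(t + 2*t²) (w(t) = (t + 2*t²)*(t - 1390) = (t + 2*t²)*(-1390 + t) = (-1390 + t)*(t + 2*t²))
3108348/(-883097) - 33401/w(1168) = 3108348/(-883097) - 33401*1/(1168*(-1390 - 2779*1168 + 2*1168²)) = 3108348*(-1/883097) - 33401*1/(1168*(-1390 - 3245872 + 2*1364224)) = -3108348/883097 - 33401*1/(1168*(-1390 - 3245872 + 2728448)) = -3108348/883097 - 33401/(1168*(-518814)) = -3108348/883097 - 33401/(-605974752) = -3108348/883097 - 33401*(-1/605974752) = -3108348/883097 + 33401/605974752 = -1883550912106799/535134485566944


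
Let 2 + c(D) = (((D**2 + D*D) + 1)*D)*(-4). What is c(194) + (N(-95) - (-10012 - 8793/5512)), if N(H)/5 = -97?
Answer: -321913595583/5512 ≈ -5.8402e+7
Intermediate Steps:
N(H) = -485 (N(H) = 5*(-97) = -485)
c(D) = -2 - 4*D*(1 + 2*D**2) (c(D) = -2 + (((D**2 + D*D) + 1)*D)*(-4) = -2 + (((D**2 + D**2) + 1)*D)*(-4) = -2 + ((2*D**2 + 1)*D)*(-4) = -2 + ((1 + 2*D**2)*D)*(-4) = -2 + (D*(1 + 2*D**2))*(-4) = -2 - 4*D*(1 + 2*D**2))
c(194) + (N(-95) - (-10012 - 8793/5512)) = (-2 - 8*194**3 - 4*194) + (-485 - (-10012 - 8793/5512)) = (-2 - 8*7301384 - 776) + (-485 - (-10012 - 8793/5512)) = (-2 - 58411072 - 776) + (-485 - (-10012 - 1*8793/5512)) = -58411850 + (-485 - (-10012 - 8793/5512)) = -58411850 + (-485 - 1*(-55194937/5512)) = -58411850 + (-485 + 55194937/5512) = -58411850 + 52521617/5512 = -321913595583/5512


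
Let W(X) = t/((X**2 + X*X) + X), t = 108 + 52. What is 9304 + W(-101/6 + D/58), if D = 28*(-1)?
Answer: 41013419816/4408019 ≈ 9304.3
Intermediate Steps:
D = -28
t = 160
W(X) = 160/(X + 2*X**2) (W(X) = 160/((X**2 + X*X) + X) = 160/((X**2 + X**2) + X) = 160/(2*X**2 + X) = 160/(X + 2*X**2))
9304 + W(-101/6 + D/58) = 9304 + 160/((-101/6 - 28/58)*(1 + 2*(-101/6 - 28/58))) = 9304 + 160/((-101*1/6 - 28*1/58)*(1 + 2*(-101*1/6 - 28*1/58))) = 9304 + 160/((-101/6 - 14/29)*(1 + 2*(-101/6 - 14/29))) = 9304 + 160/((-3013/174)*(1 + 2*(-3013/174))) = 9304 + 160*(-174/3013)/(1 - 3013/87) = 9304 + 160*(-174/3013)/(-2926/87) = 9304 + 160*(-174/3013)*(-87/2926) = 9304 + 1211040/4408019 = 41013419816/4408019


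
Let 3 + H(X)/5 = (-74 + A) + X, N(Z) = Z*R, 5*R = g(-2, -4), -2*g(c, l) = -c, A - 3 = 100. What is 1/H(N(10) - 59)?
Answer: -1/175 ≈ -0.0057143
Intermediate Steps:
A = 103 (A = 3 + 100 = 103)
g(c, l) = c/2 (g(c, l) = -(-1)*c/2 = c/2)
R = -1/5 (R = ((1/2)*(-2))/5 = (1/5)*(-1) = -1/5 ≈ -0.20000)
N(Z) = -Z/5 (N(Z) = Z*(-1/5) = -Z/5)
H(X) = 130 + 5*X (H(X) = -15 + 5*((-74 + 103) + X) = -15 + 5*(29 + X) = -15 + (145 + 5*X) = 130 + 5*X)
1/H(N(10) - 59) = 1/(130 + 5*(-1/5*10 - 59)) = 1/(130 + 5*(-2 - 59)) = 1/(130 + 5*(-61)) = 1/(130 - 305) = 1/(-175) = -1/175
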